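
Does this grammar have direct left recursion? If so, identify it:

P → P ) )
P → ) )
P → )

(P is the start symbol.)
Yes, P is left-recursive

P → P ) ): LEFT RECURSIVE (starts with P)
P → ) ): starts with ')'
P → ): starts with ')'

The grammar has direct left recursion on: P.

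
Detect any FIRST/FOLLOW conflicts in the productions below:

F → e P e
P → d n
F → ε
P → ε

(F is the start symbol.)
A FIRST/FOLLOW conflict occurs when a non-terminal N has a nullable alternative N → β (β ⇒* ε) and another alternative N → α with FIRST(α) ∩ FOLLOW(N) ≠ ∅: on such a lookahead the parser cannot decide between expanding α and letting N vanish via β.

Nullable non-terminals: F, P.

F: nullable alternative(s) F → ε; FOLLOW(F) = { $ }
  F → e P e: FIRST \ {ε} = { 'e' } — disjoint from FOLLOW(F)
  F → ε: FIRST \ {ε} = { } — this is the only nullable alternative, skip

P: nullable alternative(s) P → ε; FOLLOW(P) = { 'e' }
  P → d n: FIRST \ {ε} = { 'd' } — disjoint from FOLLOW(P)
  P → ε: FIRST \ {ε} = { } — this is the only nullable alternative, skip

No FIRST/FOLLOW conflicts found.

Answer: No FIRST/FOLLOW conflicts.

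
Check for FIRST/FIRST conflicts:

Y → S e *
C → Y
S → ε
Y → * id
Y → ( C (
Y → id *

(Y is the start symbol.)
A FIRST/FIRST conflict occurs when two productions N → α and N → β for the same non-terminal have FIRST(α) ∩ FIRST(β) ≠ ∅ (with ε ∈ FIRST of a nullable right-hand side, so two nullable alternatives also conflict).

FIRST sets of the non-terminals at (or reachable through a nullable prefix from) the front of some alternative:
  FIRST(S) = { ε }

Productions for Y:
  Y → S e *: FIRST = { 'e' }
  Y → * id: FIRST = { '*' }
  Y → ( C (: FIRST = { '(' }
  Y → id *: FIRST = { 'id' }
C, S have only one production, so no FIRST/FIRST conflict is possible there.

All alternatives of each non-terminal have pairwise disjoint FIRST sets.

Answer: No FIRST/FIRST conflicts.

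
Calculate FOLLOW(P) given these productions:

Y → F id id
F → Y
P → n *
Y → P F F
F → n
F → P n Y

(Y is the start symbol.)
{ 'n' }

To compute FOLLOW(P), find every occurrence of P on a right-hand side N → α P β: add FIRST(β) \ {ε}, and if β is empty or nullable also add FOLLOW(N). Iterate to a fixed point.

In Y → P F F: P is followed by F F, add FIRST(F F) \ {ε} = { 'n' }
In F → P n Y: P is followed by n Y, add FIRST(n Y) \ {ε} = { 'n' }

Taking the union: FOLLOW(P) = { 'n' }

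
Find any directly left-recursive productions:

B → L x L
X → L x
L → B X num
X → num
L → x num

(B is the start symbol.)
Direct left recursion occurs when N → N α for some non-terminal N (the right-hand side begins with the left-hand side itself).

B → L x L: starts with L
X → L x: starts with L
L → B X num: starts with B
X → num: starts with num
L → x num: starts with x

No direct left recursion found.

Answer: No direct left recursion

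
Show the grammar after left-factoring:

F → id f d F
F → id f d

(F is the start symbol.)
F → id f d F'
F' → F
F' → ε

Left-factoring transforms A → αβ₁ | αβ₂ into A → αA' and A' → β₁ | β₂
(α is the longest common prefix among the alternatives). Repeat until
no nonterminal has two alternatives with a common prefix.

Round 1: F has alternatives sharing prefix 'id f d'. Introduce F': F → id f d F'
  Add: F' → F
  Add: F' → ε

No remaining common prefixes — done.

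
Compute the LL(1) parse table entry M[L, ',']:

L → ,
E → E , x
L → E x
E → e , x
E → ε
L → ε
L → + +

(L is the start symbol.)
L → ,, L → E x

To find M[L, ','], we find productions for L where ',' is in the predict set (PREDICT(N → α) = (FIRST(α) \ {ε}) ∪ (FOLLOW(N) if α ⇒* ε)).

Relevant sets:
  FIRST(E) = { ',', 'e', ε }
  FOLLOW(L) = { $ }

L → ,: PREDICT = { ',' }
  ',' is in predict set, so this production goes in M[L, ',']
L → E x: PREDICT = { ',', 'e', 'x' }
  ',' is in predict set, so this production goes in M[L, ',']
L → ε: PREDICT = { $ }
L → + +: PREDICT = { '+' }

M[L, ','] = L → ,, L → E x  (a multiply-defined cell — the grammar is not LL(1))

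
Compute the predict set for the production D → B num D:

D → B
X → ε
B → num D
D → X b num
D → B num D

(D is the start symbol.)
{ 'num' }

PREDICT(D → B num D) = (FIRST(RHS) \ {ε}) ∪ (FOLLOW(D) if ε ∈ FIRST(RHS), i.e. RHS ⇒* ε)
FIRST(B) = { 'num' }
FIRST(B num D) = { 'num' }
ε ∉ FIRST(B num D), so FOLLOW(D) is not added.
PREDICT(D → B num D) = { 'num' }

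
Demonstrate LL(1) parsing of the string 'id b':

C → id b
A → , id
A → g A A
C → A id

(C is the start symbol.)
LL(1) parsing maintains a stack (initially the start symbol over $) and the input. At each step: if the stack top is a terminal, match it against the current input token; if it is a non-terminal N, replace it with the RHS of M[N, lookahead] (the unique production whose predict set contains the lookahead).

Stack is shown with the top on the left.

Stack   Input   Action
----------------------
C $     id b $  output C → id b
id b $  id b $  match 'id'
b $     b $     match 'b'
$       $       accept

The string is accepted.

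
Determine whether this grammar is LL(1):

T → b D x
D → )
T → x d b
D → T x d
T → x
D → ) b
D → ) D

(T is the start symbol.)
Relevant sets:
  FIRST(T) = { 'b', 'x' }

For T:
  PREDICT(T → b D x) = { 'b' }
  PREDICT(T → x d b) = { 'x' }
  PREDICT(T → x) = { 'x' }
For D:
  PREDICT(D → ')') = { ')' }
  PREDICT(D → T x d) = { 'b', 'x' }
  PREDICT(D → ')' b) = { ')' }
  PREDICT(D → ')' D) = { ')' }

Conflict found: Predict set conflict for T: { 'x' }
The grammar is NOT LL(1).

Answer: No. Predict set conflict for T: { 'x' }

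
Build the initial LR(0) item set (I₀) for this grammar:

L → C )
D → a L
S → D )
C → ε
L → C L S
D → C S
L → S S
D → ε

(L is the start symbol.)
First, augment the grammar with L' → L
I₀ = CLOSURE({ [L' → . L] }):
  [L' → . L] has the dot before L: add [L → . C )], [L → . C L S], [L → . S S]
  [L → . C )] has the dot before C: add [C → .]
  [L → . S S] has the dot before S: add [S → . D )]
  [S → . D )] has the dot before D: add [D → . a L], [D → . C S], [D → .]
No further items can be added.

I₀ = { [C → .], [D → . C S], [D → . a L], [D → .], [L → . C )], [L → . C L S], [L → . S S], [L' → . L], [S → . D )] }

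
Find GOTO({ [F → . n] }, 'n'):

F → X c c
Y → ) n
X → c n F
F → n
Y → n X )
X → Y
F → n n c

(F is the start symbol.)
GOTO(I, 'n') = CLOSURE({ [A → αX.β] : [A → α.Xβ] ∈ I, X = 'n' })

Items with dot before 'n', with the dot advanced:
  [F → . n] → [F → n .]
Closure adds nothing (no advanced item has the dot before a non-terminal).

GOTO = { [F → n .] }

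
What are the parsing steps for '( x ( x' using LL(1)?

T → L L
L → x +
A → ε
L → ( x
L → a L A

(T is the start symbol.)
LL(1) parsing maintains a stack (initially the start symbol over $) and the input. At each step: if the stack top is a terminal, match it against the current input token; if it is a non-terminal N, replace it with the RHS of M[N, lookahead] (the unique production whose predict set contains the lookahead).

Stack is shown with the top on the left.

Stack    Input      Action
--------------------------
T $      ( x ( x $  output T → L L
L L $    ( x ( x $  output L → ( x
( x L $  ( x ( x $  match '('
x L $    x ( x $    match 'x'
L $      ( x $      output L → ( x
( x $    ( x $      match '('
x $      x $        match 'x'
$        $          accept

The string is accepted.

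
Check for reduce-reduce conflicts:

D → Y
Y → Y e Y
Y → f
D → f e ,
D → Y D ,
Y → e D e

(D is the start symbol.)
Yes — I11: [D → Y .] vs [Y → Y e Y .]

Augment with D' → D and build the canonical LR(0) collection (I0 = CLOSURE({[D' → . D]}), then GOTO on every symbol after a dot until no new states appear). It has 13 states:
  I0: { [D → . Y D ,], [D → . Y], [D → . f e ,], [D' → . D], [Y → . Y e Y], [Y → . e D e], [Y → . f] }  — shift
  I1: { [D' → D .] }  — accept
  I2: { [D → . Y D ,], [D → . Y], [D → . f e ,], [D → Y . D ,], [D → Y .], [Y → . Y e Y], [Y → . e D e], [Y → . f], [Y → Y . e Y] }  — shift, reduce
  I3: { [D → . Y D ,], [D → . Y], [D → . f e ,], [Y → . Y e Y], [Y → . e D e], [Y → . f], [Y → e . D e] }  — shift
  I4: { [D → f . e ,], [Y → f .] }  — shift, reduce
  I5: { [D → f e . ,] }  — shift
  I6: { [D → f e , .] }  — reduce
  I7: { [Y → e D . e] }  — shift
  I8: { [Y → e D e .] }  — reduce
  I9: { [D → Y D . ,] }  — shift
  I10: { [D → . Y D ,], [D → . Y], [D → . f e ,], [Y → . Y e Y], [Y → . e D e], [Y → . f], [Y → Y e . Y], [Y → e . D e] }  — shift
  I11: { [D → . Y D ,], [D → . Y], [D → . f e ,], [D → Y . D ,], [D → Y .], [Y → . Y e Y], [Y → . e D e], [Y → . f], [Y → Y . e Y], [Y → Y e Y .] }  — shift, 2 reduces
  I12: { [D → Y D , .] }  — reduce

I11 contains complete items [D → Y .], [Y → Y e Y .] — reduce-reduce conflict.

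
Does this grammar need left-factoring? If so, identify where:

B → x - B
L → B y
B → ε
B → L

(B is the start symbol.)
No, left-factoring is not needed

Left-factoring is needed when two productions for the same non-terminal
share a common prefix on the right-hand side.

Productions for B:
  B → x - B
  B → ε
  B → L

No common prefixes found.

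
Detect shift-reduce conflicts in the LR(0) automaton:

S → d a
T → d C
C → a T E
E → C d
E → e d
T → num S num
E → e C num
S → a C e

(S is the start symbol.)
A shift-reduce conflict occurs when an LR(0) state has both:
  - a complete (reduce) item [A → α .] (dot at the end), and
  - a shift item [B → β . c γ] (dot before a terminal).

Augment with S' → S and build the canonical LR(0) collection (I0 = CLOSURE({[S' → . S]}), then GOTO on every symbol after a dot until no new states appear). It has 21 states:
  I0: { [S → . a C e], [S → . d a], [S' → . S] }  — shift
  I1: { [S' → S .] }  — accept
  I2: { [C → . a T E], [S → a . C e] }  — shift
  I3: { [S → d . a] }  — shift
  I4: { [S → d a .] }  — reduce
  I5: { [S → a C . e] }  — shift
  I6: { [C → a . T E], [T → . d C], [T → . num S num] }  — shift
  I7: { [C → . a T E], [C → a T . E], [E → . C d], [E → . e C num], [E → . e d] }  — shift
  I8: { [C → . a T E], [T → d . C] }  — shift
  I9: { [S → . a C e], [S → . d a], [T → num . S num] }  — shift
  I10: { [T → num S . num] }  — shift
  I11: { [T → num S num .] }  — reduce
  I12: { [T → d C .] }  — reduce
  I13: { [E → C . d] }  — shift
  I14: { [C → a T E .] }  — reduce
  I15: { [C → . a T E], [E → e . C num], [E → e . d] }  — shift
  I16: { [E → e C . num] }  — shift
  I17: { [E → e d .] }  — reduce
  I18: { [E → e C num .] }  — reduce
  I19: { [E → C d .] }  — reduce
  I20: { [S → a C e .] }  — reduce

No state contains both a complete item and a shift item.

Answer: No shift-reduce conflicts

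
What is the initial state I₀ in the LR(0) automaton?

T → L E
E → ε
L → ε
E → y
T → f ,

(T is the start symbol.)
{ [L → .], [T → . L E], [T → . f ,], [T' → . T] }

First, augment the grammar with T' → T
I₀ = CLOSURE({ [T' → . T] }):
  [T' → . T] has the dot before T: add [T → . L E], [T → . f ,]
  [T → . L E] has the dot before L: add [L → .]
No further items can be added.

I₀ = { [L → .], [T → . L E], [T → . f ,], [T' → . T] }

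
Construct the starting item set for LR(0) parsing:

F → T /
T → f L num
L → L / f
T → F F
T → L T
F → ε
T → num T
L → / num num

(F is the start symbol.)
First, augment the grammar with F' → F
I₀ = CLOSURE({ [F' → . F] }):
  [F' → . F] has the dot before F: add [F → . T /], [F → .]
  [F → . T /] has the dot before T: add [T → . f L num], [T → . F F], [T → . L T], [T → . num T]
  [T → . L T] has the dot before L: add [L → . L / f], [L → . / num num]
No further items can be added.

I₀ = { [F → . T /], [F → .], [F' → . F], [L → . / num num], [L → . L / f], [T → . F F], [T → . L T], [T → . f L num], [T → . num T] }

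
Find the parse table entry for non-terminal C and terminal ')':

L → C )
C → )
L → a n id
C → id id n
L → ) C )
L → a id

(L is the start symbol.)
C → )

To find M[C, ')'], we find productions for C where ')' is in the predict set (PREDICT(N → α) = (FIRST(α) \ {ε}) ∪ (FOLLOW(N) if α ⇒* ε)).

C → ): PREDICT = { ')' }
  ')' is in predict set, so this production goes in M[C, ')']
C → id id n: PREDICT = { 'id' }

M[C, ')'] = C → )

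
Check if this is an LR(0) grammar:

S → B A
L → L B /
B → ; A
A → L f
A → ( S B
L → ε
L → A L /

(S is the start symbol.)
Augment with S' → S and build the canonical LR(0) collection (I0 = CLOSURE({[S' → . S]}), then GOTO on every symbol after a dot until no new states appear). It has 16 states:
  I0: { [B → . ; A], [S → . B A], [S' → . S] }  — shift
  I1: { [A → . ( S B], [A → . L f], [B → ; . A], [L → . A L /], [L → . L B /], [L → .] }  — shift, reduce
  I2: { [A → . ( S B], [A → . L f], [L → . A L /], [L → . L B /], [L → .], [S → B . A] }  — shift, reduce
  I3: { [S' → S .] }  — accept
  I4: { [A → ( . S B], [B → . ; A], [S → . B A] }  — shift
  I5: { [A → . ( S B], [A → . L f], [L → . A L /], [L → . L B /], [L → .], [L → A . L /], [S → B A .] }  — shift, 2 reduces
  I6: { [A → L . f], [B → . ; A], [L → L . B /] }  — shift
  I7: { [L → L B . /] }  — shift
  I8: { [A → L f .] }  — reduce
  I9: { [L → L B / .] }  — reduce
  I10: { [A → . ( S B], [A → . L f], [L → . A L /], [L → . L B /], [L → .], [L → A . L /] }  — shift, reduce
  I11: { [A → L . f], [B → . ; A], [L → A L . /], [L → L . B /] }  — shift
  I12: { [L → A L / .] }  — reduce
  I13: { [A → ( S . B], [B → . ; A] }  — shift
  I14: { [A → ( S B .] }  — reduce
  I15: { [A → . ( S B], [A → . L f], [B → ; A .], [L → . A L /], [L → . L B /], [L → .], [L → A . L /] }  — shift, 2 reduces

Conflict in state I1:
  Shift-reduce conflict between [L → .] and [A → . ( S B]
So the grammar is NOT LR(0).

Answer: No. Shift-reduce conflict between [L → .] and [A → . ( S B]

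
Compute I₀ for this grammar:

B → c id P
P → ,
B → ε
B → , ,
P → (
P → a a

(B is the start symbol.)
First, augment the grammar with B' → B
I₀ = CLOSURE({ [B' → . B] }):
  [B' → . B] has the dot before B: add [B → . c id P], [B → .], [B → . , ,]
No further items can be added.

I₀ = { [B → . , ,], [B → . c id P], [B → .], [B' → . B] }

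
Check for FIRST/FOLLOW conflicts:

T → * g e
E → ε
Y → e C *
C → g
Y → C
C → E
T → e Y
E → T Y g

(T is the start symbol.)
Yes. E → T Y g with FOLLOW(E) on { '*', 'e' }; Y → e C '*' with FOLLOW(Y) on { 'e' }; C → g with FOLLOW(C) on { 'g' }

A FIRST/FOLLOW conflict occurs when a non-terminal N has a nullable alternative N → β (β ⇒* ε) and another alternative N → α with FIRST(α) ∩ FOLLOW(N) ≠ ∅: on such a lookahead the parser cannot decide between expanding α and letting N vanish via β.

Nullable non-terminals: C, E, Y.
FIRST sets used below: FIRST(E) = { '*', 'e', ε }, FIRST(T) = { '*', 'e' }, FIRST(C) = { '*', 'e', 'g', ε }

C: nullable alternative(s) C → E; FOLLOW(C) = { $, '*', 'e', 'g' }
  C → g: FIRST \ {ε} = { 'g' } — overlaps FOLLOW(C) on { 'g' }: CONFLICT
  C → E: FIRST \ {ε} = { '*', 'e' } — this is the only nullable alternative, skip

E: nullable alternative(s) E → ε; FOLLOW(E) = { $, '*', 'e', 'g' }
  E → ε: FIRST \ {ε} = { } — this is the only nullable alternative, skip
  E → T Y g: FIRST \ {ε} = { '*', 'e' } — overlaps FOLLOW(E) on { '*', 'e' }: CONFLICT

Y: nullable alternative(s) Y → C; FOLLOW(Y) = { $, '*', 'e', 'g' }
  Y → e C *: FIRST \ {ε} = { 'e' } — overlaps FOLLOW(Y) on { 'e' }: CONFLICT
  Y → C: FIRST \ {ε} = { '*', 'e', 'g' } — this is the only nullable alternative, skip

T has no nullable alternative, so no FIRST/FOLLOW check is needed there.

So the grammar has 3 FIRST/FOLLOW conflicts (marked CONFLICT above).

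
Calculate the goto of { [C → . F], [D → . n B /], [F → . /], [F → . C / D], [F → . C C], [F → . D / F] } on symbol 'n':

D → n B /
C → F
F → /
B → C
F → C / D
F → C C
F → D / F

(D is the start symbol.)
{ [B → . C], [C → . F], [D → . n B /], [D → n . B /], [F → . /], [F → . C / D], [F → . C C], [F → . D / F] }

GOTO(I, 'n') = CLOSURE({ [A → αX.β] : [A → α.Xβ] ∈ I, X = 'n' })

Items with dot before 'n', with the dot advanced:
  [D → . n B /] → [D → n . B /]
Closure of the advanced items:
  [D → n . B /] has the dot before B: add [B → . C]
  [B → . C] has the dot before C: add [C → . F]
  [C → . F] has the dot before F: add [F → . /], [F → . C / D], [F → . C C], [F → . D / F]
  [F → . D / F] has the dot before D: add [D → . n B /]

GOTO = { [B → . C], [C → . F], [D → . n B /], [D → n . B /], [F → . /], [F → . C / D], [F → . C C], [F → . D / F] }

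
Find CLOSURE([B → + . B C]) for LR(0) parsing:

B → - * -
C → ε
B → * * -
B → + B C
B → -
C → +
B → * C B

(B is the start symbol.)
{ [B → + . B C], [B → . * * -], [B → . * C B], [B → . + B C], [B → . - * -], [B → . -] }

Start with: [B → + . B C]
  [B → + . B C] has the dot before B: add [B → . - * -], [B → . * * -], [B → . + B C], [B → . -], [B → . * C B]
No further items can be added.

CLOSURE = { [B → + . B C], [B → . * * -], [B → . * C B], [B → . + B C], [B → . - * -], [B → . -] }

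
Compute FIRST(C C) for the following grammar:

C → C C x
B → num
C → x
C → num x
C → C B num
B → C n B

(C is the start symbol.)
FIRST sets of the non-terminals involved (from the grammar, by fixed-point iteration):
  FIRST(C) = { 'num', 'x' }

To compute FIRST(C C), process the symbols left to right:
Symbol C is a non-terminal. Add FIRST(C) \ {ε} = { 'num', 'x' }
C is not nullable (ε ∉ FIRST(C)), so stop here.
FIRST(C C) = { 'num', 'x' }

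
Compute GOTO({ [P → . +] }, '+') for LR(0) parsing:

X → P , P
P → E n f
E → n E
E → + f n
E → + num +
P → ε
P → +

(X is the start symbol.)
GOTO(I, '+') = CLOSURE({ [A → αX.β] : [A → α.Xβ] ∈ I, X = '+' })

Items with dot before '+', with the dot advanced:
  [P → . +] → [P → + .]
Closure adds nothing (no advanced item has the dot before a non-terminal).

GOTO = { [P → + .] }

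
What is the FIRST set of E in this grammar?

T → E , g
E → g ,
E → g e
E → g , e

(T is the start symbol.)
To compute FIRST(E), examine every production with E on the left-hand side, reading each right-hand side left to right until a non-nullable symbol is reached.

From E → g ,:
  - g is a terminal: add 'g' and stop
From E → g e:
  - g is a terminal: add 'g' and stop
From E → g , e:
  - g is a terminal: add 'g' and stop

Collecting: FIRST(E) = { 'g' }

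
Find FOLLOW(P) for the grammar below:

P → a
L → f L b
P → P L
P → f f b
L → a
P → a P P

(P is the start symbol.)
{ $, 'a', 'f' }

To compute FOLLOW(P), find every occurrence of P on a right-hand side N → α P β: add FIRST(β) \ {ε}, and if β is empty or nullable also add FOLLOW(N). Iterate to a fixed point.

P is the start symbol, so $ ∈ FOLLOW(P).
In P → P L: P is followed by L, add FIRST(L) \ {ε} = { 'a', 'f' }
In P → a P P: P is followed by P, add FIRST(P) \ {ε} = { 'a', 'f' }
In P → a P P: P is at the end; this adds FOLLOW(P) to itself — nothing new

Taking the union: FOLLOW(P) = { $, 'a', 'f' }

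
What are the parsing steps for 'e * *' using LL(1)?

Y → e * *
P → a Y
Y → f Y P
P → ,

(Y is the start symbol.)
LL(1) parsing maintains a stack (initially the start symbol over $) and the input. At each step: if the stack top is a terminal, match it against the current input token; if it is a non-terminal N, replace it with the RHS of M[N, lookahead] (the unique production whose predict set contains the lookahead).

Stack is shown with the top on the left.

Stack    Input    Action
------------------------
Y $      e * * $  output Y → e * *
e * * $  e * * $  match 'e'
* * $    * * $    match '*'
* $      * $      match '*'
$        $        accept

The string is accepted.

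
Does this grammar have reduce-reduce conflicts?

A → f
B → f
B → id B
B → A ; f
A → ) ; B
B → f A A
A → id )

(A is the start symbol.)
Yes — I9: [A → f .] vs [B → f .]

A reduce-reduce conflict occurs when an LR(0) state has two complete items [A → α .] and [B → β .] — both call for a reduction, and with no lookahead the parser cannot choose between them.

Augment with A' → A and build the canonical LR(0) collection (I0 = CLOSURE({[A' → . A]}), then GOTO on every symbol after a dot until no new states appear). It has 17 states:
  I0: { [A → . ) ; B], [A → . f], [A → . id )], [A' → . A] }  — shift
  I1: { [A → ) . ; B] }  — shift
  I2: { [A' → A .] }  — accept
  I3: { [A → f .] }  — reduce
  I4: { [A → id . )] }  — shift
  I5: { [A → id ) .] }  — reduce
  I6: { [A → ) ; . B], [A → . ) ; B], [A → . f], [A → . id )], [B → . A ; f], [B → . f A A], [B → . f], [B → . id B] }  — shift
  I7: { [B → A . ; f] }  — shift
  I8: { [A → ) ; B .] }  — reduce
  I9: { [A → . ) ; B], [A → . f], [A → . id )], [A → f .], [B → f . A A], [B → f .] }  — shift, 2 reduces
  I10: { [A → . ) ; B], [A → . f], [A → . id )], [A → id . )], [B → . A ; f], [B → . f A A], [B → . f], [B → . id B], [B → id . B] }  — shift
  I11: { [A → ) . ; B], [A → id ) .] }  — shift, reduce
  I12: { [B → id B .] }  — reduce
  I13: { [A → . ) ; B], [A → . f], [A → . id )], [B → f A . A] }  — shift
  I14: { [B → f A A .] }  — reduce
  I15: { [B → A ; . f] }  — shift
  I16: { [B → A ; f .] }  — reduce

I9 contains complete items [A → f .], [B → f .] — reduce-reduce conflict.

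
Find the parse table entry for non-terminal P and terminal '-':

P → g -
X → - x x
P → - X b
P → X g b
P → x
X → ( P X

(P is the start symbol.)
To find M[P, '-'], we find productions for P where '-' is in the predict set (PREDICT(N → α) = (FIRST(α) \ {ε}) ∪ (FOLLOW(N) if α ⇒* ε)).

Relevant sets:
  FIRST(X) = { '(', '-' }

P → g -: PREDICT = { 'g' }
P → - X b: PREDICT = { '-' }
  '-' is in predict set, so this production goes in M[P, '-']
P → X g b: PREDICT = { '(', '-' }
  '-' is in predict set, so this production goes in M[P, '-']
P → x: PREDICT = { 'x' }

M[P, '-'] = P → - X b, P → X g b  (a multiply-defined cell — the grammar is not LL(1))

Answer: P → - X b, P → X g b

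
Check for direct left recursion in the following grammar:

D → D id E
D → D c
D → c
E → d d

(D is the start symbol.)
D → D id E: LEFT RECURSIVE (starts with D)
D → D c: LEFT RECURSIVE (starts with D)
D → c: starts with c
E → d d: starts with d

The grammar has direct left recursion on: D.

Answer: Yes, D is left-recursive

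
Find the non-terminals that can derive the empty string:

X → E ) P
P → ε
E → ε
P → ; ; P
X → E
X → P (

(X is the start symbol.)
ε-productions: P → ε, E → ε
So P, E are immediately nullable.
X → E: every symbol on the right is nullable, so X is nullable too.
Every non-terminal is now nullable.
Nullable = { 'E', 'P', 'X' }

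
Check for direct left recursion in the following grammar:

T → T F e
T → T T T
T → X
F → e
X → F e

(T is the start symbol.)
Yes, T is left-recursive

T → T F e: LEFT RECURSIVE (starts with T)
T → T T T: LEFT RECURSIVE (starts with T)
T → X: starts with X
F → e: starts with e
X → F e: starts with F

The grammar has direct left recursion on: T.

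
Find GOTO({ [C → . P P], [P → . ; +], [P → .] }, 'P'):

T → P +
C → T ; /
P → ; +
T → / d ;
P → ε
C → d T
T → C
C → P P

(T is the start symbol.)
GOTO(I, 'P') = CLOSURE({ [A → αX.β] : [A → α.Xβ] ∈ I, X = 'P' })

Items with dot before 'P', with the dot advanced:
  [C → . P P] → [C → P . P]
Closure of the advanced items:
  [C → P . P] has the dot before P: add [P → . ; +], [P → .]

GOTO = { [C → P . P], [P → . ; +], [P → .] }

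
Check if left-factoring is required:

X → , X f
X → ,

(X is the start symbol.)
Left-factoring is needed when two productions for the same non-terminal
share a common prefix on the right-hand side.

Productions for X:
  X → , X f
  X → ,

Found common prefix ',' in productions for X

Answer: Yes, X has productions with common prefix ','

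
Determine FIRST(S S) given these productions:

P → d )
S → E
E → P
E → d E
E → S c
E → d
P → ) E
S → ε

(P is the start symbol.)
FIRST sets of the non-terminals involved (from the grammar, by fixed-point iteration):
  FIRST(S) = { ')', 'c', 'd', ε }

To compute FIRST(S S), process the symbols left to right:
Symbol S is a non-terminal. Add FIRST(S) \ {ε} = { ')', 'c', 'd' }
S is nullable (ε ∈ FIRST(S)), continue to the next symbol.
Symbol S is a non-terminal. Add FIRST(S) \ {ε} = { ')', 'c', 'd' }
S is nullable (ε ∈ FIRST(S)), continue to the next symbol.
All symbols are nullable, so ε is in the result.
FIRST(S S) = { ')', 'c', 'd', ε }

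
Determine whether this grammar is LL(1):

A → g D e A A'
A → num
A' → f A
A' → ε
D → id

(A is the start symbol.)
Relevant sets:
  FOLLOW(A') = { $, 'f' }

For A:
  PREDICT(A → g D e A A') = { 'g' }
  PREDICT(A → num) = { 'num' }
For A':
  PREDICT(A' → f A) = { 'f' }
  PREDICT(A' → ε) = { $, 'f' }
D has a single production, so nothing to check there.

Conflict found: Predict set conflict for A': { 'f' }
The grammar is NOT LL(1).

Answer: No. Predict set conflict for A': { 'f' }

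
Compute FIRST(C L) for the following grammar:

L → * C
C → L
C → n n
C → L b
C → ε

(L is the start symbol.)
FIRST sets of the non-terminals involved (from the grammar, by fixed-point iteration):
  FIRST(C) = { '*', 'n', ε }
  FIRST(L) = { '*' }

To compute FIRST(C L), process the symbols left to right:
Symbol C is a non-terminal. Add FIRST(C) \ {ε} = { '*', 'n' }
C is nullable (ε ∈ FIRST(C)), continue to the next symbol.
Symbol L is a non-terminal. Add FIRST(L) \ {ε} = { '*' }
L is not nullable (ε ∉ FIRST(L)), so stop here.
FIRST(C L) = { '*', 'n' }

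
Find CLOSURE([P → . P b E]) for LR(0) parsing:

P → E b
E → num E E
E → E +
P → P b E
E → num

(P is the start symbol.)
{ [E → . E +], [E → . num E E], [E → . num], [P → . E b], [P → . P b E] }

Start with: [P → . P b E]
  [P → . P b E] has the dot before P: add [P → . E b]
  [P → . E b] has the dot before E: add [E → . num E E], [E → . E +], [E → . num]
No further items can be added.

CLOSURE = { [E → . E +], [E → . num E E], [E → . num], [P → . E b], [P → . P b E] }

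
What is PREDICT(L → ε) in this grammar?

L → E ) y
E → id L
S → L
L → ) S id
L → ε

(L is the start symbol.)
{ $, ')', 'id' }

PREDICT(L → ε) = (FIRST(RHS) \ {ε}) ∪ (FOLLOW(L) if ε ∈ FIRST(RHS), i.e. RHS ⇒* ε)
The right-hand side is ε (FIRST(ε) = { ε }), so the predict set is FOLLOW(L) = { $, ')', 'id' }
PREDICT(L → ε) = { $, ')', 'id' }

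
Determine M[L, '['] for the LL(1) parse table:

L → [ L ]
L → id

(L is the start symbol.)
L → [ L ]

To find M[L, '['], we find productions for L where '[' is in the predict set (PREDICT(N → α) = (FIRST(α) \ {ε}) ∪ (FOLLOW(N) if α ⇒* ε)).

L → [ L ]: PREDICT = { '[' }
  '[' is in predict set, so this production goes in M[L, '[']
L → id: PREDICT = { 'id' }

M[L, '['] = L → [ L ]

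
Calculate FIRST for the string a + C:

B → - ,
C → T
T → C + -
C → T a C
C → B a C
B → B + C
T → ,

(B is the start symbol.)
To compute FIRST(a + C), process the symbols left to right:
Symbol a is a terminal. Add 'a' and stop.
FIRST(a + C) = { 'a' }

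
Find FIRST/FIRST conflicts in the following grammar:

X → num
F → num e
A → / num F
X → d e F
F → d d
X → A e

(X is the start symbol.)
No FIRST/FIRST conflicts.

A FIRST/FIRST conflict occurs when two productions N → α and N → β for the same non-terminal have FIRST(α) ∩ FIRST(β) ≠ ∅ (with ε ∈ FIRST of a nullable right-hand side, so two nullable alternatives also conflict).

FIRST sets of the non-terminals at (or reachable through a nullable prefix from) the front of some alternative:
  FIRST(A) = { '/' }

Productions for X:
  X → num: FIRST = { 'num' }
  X → d e F: FIRST = { 'd' }
  X → A e: FIRST = { '/' }
Productions for F:
  F → num e: FIRST = { 'num' }
  F → d d: FIRST = { 'd' }
A has only one production, so no FIRST/FIRST conflict is possible there.

All alternatives of each non-terminal have pairwise disjoint FIRST sets.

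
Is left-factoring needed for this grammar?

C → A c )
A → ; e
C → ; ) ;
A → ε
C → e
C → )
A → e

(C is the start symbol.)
No, left-factoring is not needed

Left-factoring is needed when two productions for the same non-terminal
share a common prefix on the right-hand side.

Productions for C:
  C → A c )
  C → ; ) ;
  C → e
  C → )
Productions for A:
  A → ; e
  A → ε
  A → e

No common prefixes found.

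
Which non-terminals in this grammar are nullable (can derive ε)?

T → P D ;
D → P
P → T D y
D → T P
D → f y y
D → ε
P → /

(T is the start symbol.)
A non-terminal is nullable if it can derive ε (the empty string): either it has an ε-production, or it has a production whose right-hand side consists entirely of nullable non-terminals.

ε-productions: D → ε
So D is immediately nullable.
No further non-terminal can be added: every production for the remaining non-terminals contains a terminal or a non-nullable non-terminal.
Nullable = { 'D' }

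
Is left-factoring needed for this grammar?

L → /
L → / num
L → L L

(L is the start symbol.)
Yes, L has productions with common prefix '/'

Left-factoring is needed when two productions for the same non-terminal
share a common prefix on the right-hand side.

Productions for L:
  L → /
  L → / num
  L → L L

Found common prefix '/' in productions for L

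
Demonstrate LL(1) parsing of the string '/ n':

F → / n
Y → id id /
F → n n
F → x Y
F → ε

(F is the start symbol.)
Stack is shown with the top on the left.

Stack  Input  Action
--------------------
F $    / n $  output F → / n
/ n $  / n $  match '/'
n $    n $    match 'n'
$      $      accept

The string is accepted.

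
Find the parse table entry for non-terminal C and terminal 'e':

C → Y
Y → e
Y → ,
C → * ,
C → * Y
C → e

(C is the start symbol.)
To find M[C, 'e'], we find productions for C where 'e' is in the predict set (PREDICT(N → α) = (FIRST(α) \ {ε}) ∪ (FOLLOW(N) if α ⇒* ε)).

Relevant sets:
  FIRST(Y) = { ',', 'e' }

C → Y: PREDICT = { ',', 'e' }
  'e' is in predict set, so this production goes in M[C, 'e']
C → * ,: PREDICT = { '*' }
C → * Y: PREDICT = { '*' }
C → e: PREDICT = { 'e' }
  'e' is in predict set, so this production goes in M[C, 'e']

M[C, 'e'] = C → Y, C → e  (a multiply-defined cell — the grammar is not LL(1))

Answer: C → Y, C → e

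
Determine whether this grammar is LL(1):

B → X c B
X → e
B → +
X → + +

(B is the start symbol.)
No. Predict set conflict for B: { '+' }

A grammar is LL(1) if for each non-terminal N with multiple productions, the predict sets of those productions are pairwise disjoint, where PREDICT(N → α) = (FIRST(α) \ {ε}) ∪ (FOLLOW(N) if α ⇒* ε).

Relevant sets:
  FIRST(X) = { '+', 'e' }

For B:
  PREDICT(B → X c B) = { '+', 'e' }
  PREDICT(B → '+') = { '+' }
For X:
  PREDICT(X → e) = { 'e' }
  PREDICT(X → '+' '+') = { '+' }

Conflict found: Predict set conflict for B: { '+' }
The grammar is NOT LL(1).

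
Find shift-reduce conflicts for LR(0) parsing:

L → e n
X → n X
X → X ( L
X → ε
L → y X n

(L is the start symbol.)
Yes — I3: [X → .] vs [X → . n X]; I5: [X → .] vs [X → . n X]; I6: [X → n X .] vs [X → X . ( L]

Augment with L' → L and build the canonical LR(0) collection (I0 = CLOSURE({[L' → . L]}), then GOTO on every symbol after a dot until no new states appear). It has 11 states:
  I0: { [L → . e n], [L → . y X n], [L' → . L] }  — shift
  I1: { [L' → L .] }  — accept
  I2: { [L → e . n] }  — shift
  I3: { [L → y . X n], [X → . X ( L], [X → . n X], [X → .] }  — shift, reduce
  I4: { [L → y X . n], [X → X . ( L] }  — shift
  I5: { [X → . X ( L], [X → . n X], [X → .], [X → n . X] }  — shift, reduce
  I6: { [X → X . ( L], [X → n X .] }  — shift, reduce
  I7: { [L → . e n], [L → . y X n], [X → X ( . L] }  — shift
  I8: { [X → X ( L .] }  — reduce
  I9: { [L → y X n .] }  — reduce
  I10: { [L → e n .] }  — reduce

I3 contains reduce item [X → .] and shift item [X → . n X] — shift-reduce conflict.
I5 contains reduce item [X → .] and shift item [X → . n X] — shift-reduce conflict.
I6 contains reduce item [X → n X .] and shift item [X → X . ( L] — shift-reduce conflict.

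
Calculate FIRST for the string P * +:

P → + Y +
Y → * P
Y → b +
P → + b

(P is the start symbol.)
FIRST sets of the non-terminals involved (from the grammar, by fixed-point iteration):
  FIRST(P) = { '+' }

To compute FIRST(P * +), process the symbols left to right:
Symbol P is a non-terminal. Add FIRST(P) \ {ε} = { '+' }
P is not nullable (ε ∉ FIRST(P)), so stop here.
FIRST(P * +) = { '+' }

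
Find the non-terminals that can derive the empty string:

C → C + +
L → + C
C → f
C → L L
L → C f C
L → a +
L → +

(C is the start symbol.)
A non-terminal is nullable if it can derive ε (the empty string): either it has an ε-production, or it has a production whose right-hand side consists entirely of nullable non-terminals.

There are no ε-productions, so no non-terminal can derive ε.
No non-terminals are nullable.

Answer: None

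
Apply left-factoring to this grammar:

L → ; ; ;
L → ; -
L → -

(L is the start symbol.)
L → ; L'
L' → ; ;
L' → -
L → -

Left-factoring transforms A → αβ₁ | αβ₂ into A → αA' and A' → β₁ | β₂
(α is the longest common prefix among the alternatives). Repeat until
no nonterminal has two alternatives with a common prefix.

Round 1: L has alternatives sharing prefix ';'. Introduce L': L → ; L'
  Add: L' → ; ;
  Add: L' → -

No remaining common prefixes — done.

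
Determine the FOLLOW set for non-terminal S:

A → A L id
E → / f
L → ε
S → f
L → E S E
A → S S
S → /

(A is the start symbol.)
{ $, '/', 'f', 'id' }

To compute FOLLOW(S), find every occurrence of S on a right-hand side N → α S β: add FIRST(β) \ {ε}, and if β is empty or nullable also add FOLLOW(N). Iterate to a fixed point.

In L → E S E: S is followed by E, add FIRST(E) \ {ε} = { '/' }
In A → S S: S is followed by S, add FIRST(S) \ {ε} = { '/', 'f' }
In A → S S: S is at the end, add FOLLOW(A)

The FOLLOW sets referred to above (computed the same way, to a fixed point):
  FOLLOW(A) = { $, '/', 'id' }

Taking the union: FOLLOW(S) = { $, '/', 'f', 'id' }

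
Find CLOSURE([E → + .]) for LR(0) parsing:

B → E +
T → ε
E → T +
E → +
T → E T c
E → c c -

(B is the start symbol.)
{ [E → + .] }

To compute CLOSURE, for each item [A → α.Bβ] where B is a non-terminal, add [B → .γ] for all productions B → γ; repeat for the newly added items until nothing changes.

Start with: [E → + .]
The dot is at the end, so nothing is added.

CLOSURE = { [E → + .] }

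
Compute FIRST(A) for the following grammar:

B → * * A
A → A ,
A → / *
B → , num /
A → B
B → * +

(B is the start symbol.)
{ '*', ',', '/' }

FIRST sets of the other non-terminals involved (by the same procedure, iterated to a fixed point):
  FIRST(B) = { '*', ',' }

From A → A ,:
  - A is the symbol being defined: contributes nothing new
    A is not nullable, so stop
From A → / *:
  - '/' is a terminal: add '/' and stop
From A → B:
  - B is a non-terminal: add FIRST(B) \ {ε} = { '*', ',' }
    B is not nullable, so stop

Collecting: FIRST(A) = { '*', ',', '/' }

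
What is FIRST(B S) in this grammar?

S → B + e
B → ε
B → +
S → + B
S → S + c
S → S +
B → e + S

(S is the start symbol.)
{ '+', 'e' }

FIRST sets of the non-terminals involved (from the grammar, by fixed-point iteration):
  FIRST(B) = { '+', 'e', ε }
  FIRST(S) = { '+', 'e' }

To compute FIRST(B S), process the symbols left to right:
Symbol B is a non-terminal. Add FIRST(B) \ {ε} = { '+', 'e' }
B is nullable (ε ∈ FIRST(B)), continue to the next symbol.
Symbol S is a non-terminal. Add FIRST(S) \ {ε} = { '+', 'e' }
S is not nullable (ε ∉ FIRST(S)), so stop here.
FIRST(B S) = { '+', 'e' }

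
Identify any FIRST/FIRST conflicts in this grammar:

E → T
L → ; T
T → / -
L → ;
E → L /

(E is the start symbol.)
Yes. L → ';' T / L → ';' on { ';' }

A FIRST/FIRST conflict occurs when two productions N → α and N → β for the same non-terminal have FIRST(α) ∩ FIRST(β) ≠ ∅ (with ε ∈ FIRST of a nullable right-hand side, so two nullable alternatives also conflict).

FIRST sets of the non-terminals at (or reachable through a nullable prefix from) the front of some alternative:
  FIRST(T) = { '/' }
  FIRST(L) = { ';' }

Productions for E:
  E → T: FIRST = { '/' }
  E → L /: FIRST = { ';' }
Productions for L:
  L → ; T: FIRST = { ';' }
  L → ;: FIRST = { ';' }
T has only one production, so no FIRST/FIRST conflict is possible there.

Conflict for L: L → ; T and L → ;
  Overlap: { ';' }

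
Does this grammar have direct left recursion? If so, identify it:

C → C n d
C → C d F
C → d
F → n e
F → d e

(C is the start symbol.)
Direct left recursion occurs when N → N α for some non-terminal N (the right-hand side begins with the left-hand side itself).

C → C n d: LEFT RECURSIVE (starts with C)
C → C d F: LEFT RECURSIVE (starts with C)
C → d: starts with d
F → n e: starts with n
F → d e: starts with d

The grammar has direct left recursion on: C.

Answer: Yes, C is left-recursive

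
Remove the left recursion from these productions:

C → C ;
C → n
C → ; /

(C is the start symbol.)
C is directly left-recursive. The standard transformation for
  A → A α₁ | ... | A α_m | β₁ | ... | β_n
is
  A  → β₁ A' | ... | β_n A'
  A' → α₁ A' | ... | α_m A' | ε

C → n becomes C → n C'
C → ; / becomes C → ; / C'
C → C ; becomes C' → ; C'
Add C' → ε

Resulting grammar:
C → n C'
C → ; / C'
C' → ; C'
C' → ε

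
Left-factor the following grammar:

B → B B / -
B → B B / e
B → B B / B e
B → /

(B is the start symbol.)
Left-factoring transforms A → αβ₁ | αβ₂ into A → αA' and A' → β₁ | β₂
(α is the longest common prefix among the alternatives). Repeat until
no nonterminal has two alternatives with a common prefix.

Round 1: B has alternatives sharing prefix 'B B /'. Introduce B': B → B B / B'
  Add: B' → -
  Add: B' → e
  Add: B' → B e

No remaining common prefixes — done.

Resulting grammar:
B → B B / B'
B' → -
B' → e
B' → B e
B → /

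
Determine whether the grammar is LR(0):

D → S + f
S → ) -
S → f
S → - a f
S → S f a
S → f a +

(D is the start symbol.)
No. Shift-reduce conflict between [S → f .] and [S → f . a +]

A grammar is LR(0) if no state in the canonical LR(0) collection has:
  - both a shift item (dot before a terminal) and a complete item (shift-reduce conflict), or
  - two or more complete items (reduce-reduce conflict; the accept item [D' → D .] counts as a complete item here).

Augment with D' → D and build the canonical LR(0) collection (I0 = CLOSURE({[D' → . D]}), then GOTO on every symbol after a dot until no new states appear). It has 15 states:
  I0: { [D → . S + f], [D' → . D], [S → . ) -], [S → . - a f], [S → . S f a], [S → . f a +], [S → . f] }  — shift
  I1: { [S → ) . -] }  — shift
  I2: { [S → - . a f] }  — shift
  I3: { [D' → D .] }  — accept
  I4: { [D → S . + f], [S → S . f a] }  — shift
  I5: { [S → f . a +], [S → f .] }  — shift, reduce
  I6: { [S → f a . +] }  — shift
  I7: { [S → f a + .] }  — reduce
  I8: { [D → S + . f] }  — shift
  I9: { [S → S f . a] }  — shift
  I10: { [S → S f a .] }  — reduce
  I11: { [D → S + f .] }  — reduce
  I12: { [S → - a . f] }  — shift
  I13: { [S → - a f .] }  — reduce
  I14: { [S → ) - .] }  — reduce

Conflict in state I5:
  Shift-reduce conflict between [S → f .] and [S → f . a +]
So the grammar is NOT LR(0).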